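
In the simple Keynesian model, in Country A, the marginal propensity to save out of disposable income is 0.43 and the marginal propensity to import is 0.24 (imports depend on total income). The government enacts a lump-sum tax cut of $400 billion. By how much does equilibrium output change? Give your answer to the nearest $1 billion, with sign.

+$340 billion

MPC = 1 − MPS = 1 − 0.43 = 0.57.
A lump-sum tax change of −$400 billion shifts disposable income by +$400 billion; first-round consumption changes by −c × ΔT = −0.57 × (−$400 billion) = +$228 billion.
Expenditure multiplier = 1/(1 − c + m) = 1/(1 − 0.57 + 0.24) = 1/0.67 ≈ 1.493.
The tax multiplier is −c × k ≈ −0.851, so ΔY = k × (−c·ΔT) = (+$228 billion) / 0.67 ≈ +$340 billion.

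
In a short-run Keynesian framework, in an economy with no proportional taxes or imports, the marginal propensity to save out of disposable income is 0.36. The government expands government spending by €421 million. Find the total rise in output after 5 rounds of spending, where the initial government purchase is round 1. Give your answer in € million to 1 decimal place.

€1,043.9 million

MPC = 1 − MPS = 1 − 0.36 = 0.64.
Round 1 adds ΔG = €421 million; each later round is MPC = 0.64 times the previous.
After 5 rounds: 421 + 269.44 + 172.4416 + 110.362624 + 70.63207936 = ΔG·(1 − c^5)/(1 − c) = 421 × (1 − 0.1073741824)/0.36 ≈ €1,043.9 million.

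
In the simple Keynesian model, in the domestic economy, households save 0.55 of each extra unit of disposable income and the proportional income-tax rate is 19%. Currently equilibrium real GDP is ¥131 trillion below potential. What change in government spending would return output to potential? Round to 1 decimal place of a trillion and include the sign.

+¥83.3 trillion

MPC = 1 − MPS = 1 − 0.55 = 0.45.
Spending multiplier = 1/(1 − c(1−t)) = 1/(1 − 0.45×0.81) = 1/0.6355 ≈ 1.574.
Need ΔY = +¥131 trillion, so ΔG = ΔY/k = (+¥131 trillion) × 0.6355 ≈ +¥83.3 trillion.
The government should increase government spending by ¥83.3 trillion.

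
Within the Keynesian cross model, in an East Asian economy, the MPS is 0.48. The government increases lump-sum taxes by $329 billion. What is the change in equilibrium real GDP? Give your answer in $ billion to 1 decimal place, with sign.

MPC = 1 − MPS = 1 − 0.48 = 0.52.
A lump-sum tax change of +$329 billion shifts disposable income by −$329 billion; first-round consumption changes by −c × ΔT = −0.52 × (+$329 billion) = −$171.08 billion.
Expenditure multiplier = 1/(1 − MPC) = 1/(1 − 0.52) = 1/0.48 ≈ 2.083.
The tax multiplier is −c × k ≈ −1.083, so ΔY = k × (−c·ΔT) = (−$171.08 billion) / 0.48 ≈ −$356.4 billion.

−$356.4 billion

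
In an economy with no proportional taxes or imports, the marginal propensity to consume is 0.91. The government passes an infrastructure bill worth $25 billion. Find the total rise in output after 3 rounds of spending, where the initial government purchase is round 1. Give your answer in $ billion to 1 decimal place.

Round 1 adds ΔG = $25 billion; each later round is MPC = 0.91 times the previous.
After 3 rounds: 25 + 22.75 + 20.7025 = ΔG·(1 − c^3)/(1 − c) = 25 × (1 − 0.753571)/0.09 ≈ $68.5 billion.

$68.5 billion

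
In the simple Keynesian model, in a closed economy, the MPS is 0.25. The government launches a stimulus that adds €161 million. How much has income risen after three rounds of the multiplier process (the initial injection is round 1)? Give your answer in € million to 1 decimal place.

€372.3 million

MPC = 1 − MPS = 1 − 0.25 = 0.75.
Round 1 adds ΔG = €161 million; each later round is MPC = 0.75 times the previous.
After 3 rounds: 161 + 120.75 + 90.5625 = ΔG·(1 − c^3)/(1 − c) = 161 × (1 − 0.421875)/0.25 ≈ €372.3 million.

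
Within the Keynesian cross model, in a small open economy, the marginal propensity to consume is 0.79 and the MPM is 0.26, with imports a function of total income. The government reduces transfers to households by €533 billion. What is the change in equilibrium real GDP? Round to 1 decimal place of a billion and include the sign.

The transfer change shifts disposable income by −€533 billion, so first-round consumption changes by c·ΔTR = 0.79 × (−€533 billion) = −€421.07 billion.
Expenditure multiplier = 1/(1 − c + m) = 1/(1 − 0.79 + 0.26) = 1/0.47 ≈ 2.128.
The transfer multiplier is c × k ≈ 1.681, so ΔY = k × (c·ΔTR) = (−€421.07 billion) / 0.47 ≈ −€895.9 billion.

−€895.9 billion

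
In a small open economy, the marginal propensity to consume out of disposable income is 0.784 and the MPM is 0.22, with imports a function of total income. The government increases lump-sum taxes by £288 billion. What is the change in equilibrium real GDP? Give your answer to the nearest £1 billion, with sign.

−£518 billion

A lump-sum tax change of +£288 billion shifts disposable income by −£288 billion; first-round consumption changes by −c × ΔT = −0.784 × (+£288 billion) = −£225.792 billion.
Expenditure multiplier = 1/(1 − c + m) = 1/(1 − 0.784 + 0.22) = 1/0.436 ≈ 2.294.
The tax multiplier is −c × k ≈ −1.798, so ΔY = k × (−c·ΔT) = (−£225.792 billion) / 0.436 ≈ −£518 billion.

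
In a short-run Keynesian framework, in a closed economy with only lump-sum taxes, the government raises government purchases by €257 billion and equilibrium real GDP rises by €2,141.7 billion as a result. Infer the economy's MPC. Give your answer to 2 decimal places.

0.88

Implied spending multiplier k = ΔY/ΔG = 2,141.7/257 ≈ 8.3335.
Since k = 1/(1 − MPC), MPC = 1 − 1/k = 1 − ΔG/ΔY = 1 − 257/2,141.7 ≈ 0.88.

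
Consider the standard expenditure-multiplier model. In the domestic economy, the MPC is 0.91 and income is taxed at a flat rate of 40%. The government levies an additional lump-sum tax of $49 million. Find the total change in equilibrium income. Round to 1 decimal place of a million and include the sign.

−$98.2 million

A lump-sum tax change of +$49 million shifts disposable income by −$49 million; first-round consumption changes by −c × ΔT = −0.91 × (+$49 million) = −$44.59 million.
Expenditure multiplier = 1/(1 − c(1−t)) = 1/(1 − 0.91×0.6) = 1/0.454 ≈ 2.203.
The tax multiplier is −c × k ≈ −2.004, so ΔY = k × (−c·ΔT) = (−$44.59 million) / 0.454 ≈ −$98.2 million.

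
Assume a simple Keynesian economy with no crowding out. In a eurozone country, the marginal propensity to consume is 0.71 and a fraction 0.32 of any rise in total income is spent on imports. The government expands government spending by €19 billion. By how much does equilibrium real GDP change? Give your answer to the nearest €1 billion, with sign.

Expenditure multiplier = 1/(1 − c + m) = 1/(1 − 0.71 + 0.32) = 1/0.61 ≈ 1.639.
ΔY = k × ΔG = (+€19 billion) / 0.61 ≈ +€31 billion.

+€31 billion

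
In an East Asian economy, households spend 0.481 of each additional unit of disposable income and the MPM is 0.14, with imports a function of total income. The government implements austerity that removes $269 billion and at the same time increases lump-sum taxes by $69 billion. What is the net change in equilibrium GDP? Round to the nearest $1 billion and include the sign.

−$459 billion

Expenditure multiplier = 1/(1 − c + m) = 1/(1 − 0.481 + 0.14) = 1/0.659 ≈ 1.517.
ΔG contributes k·ΔG = (−$269 billion) / 0.659 ≈ −$408.2 billion.
ΔT of +$69 billion changes first-round spending by −c·ΔT = −$33.189 billion, contributing k·(−c·ΔT) = (−$33.189 billion) / 0.659 ≈ −$50.4 billion.
Net ΔY = k(ΔG − c·ΔT) = (−$302.189 billion) / 0.659 ≈ −$459 billion.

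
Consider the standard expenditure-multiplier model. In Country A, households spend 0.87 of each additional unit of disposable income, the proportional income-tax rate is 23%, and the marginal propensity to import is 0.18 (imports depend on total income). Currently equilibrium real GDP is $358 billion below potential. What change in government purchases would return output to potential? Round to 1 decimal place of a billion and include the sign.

+$182.6 billion

Spending multiplier = 1/(1 − c(1−t) + m) = 1/(1 − 0.87×0.77 + 0.18) = 1/0.5101 ≈ 1.96.
Need ΔY = +$358 billion, so ΔG = ΔY/k = (+$358 billion) × 0.5101 ≈ +$182.6 billion.
The government should increase government purchases by $182.6 billion.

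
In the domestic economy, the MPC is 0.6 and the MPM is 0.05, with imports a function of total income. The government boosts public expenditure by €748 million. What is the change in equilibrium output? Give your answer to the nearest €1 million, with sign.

+€1,662 million

Spending multiplier = 1/(1 − c + m) = 1/(1 − 0.6 + 0.05) = 1/0.45 ≈ 2.222.
ΔY = k × ΔG = (+€748 million) / 0.45 ≈ +€1,662 million.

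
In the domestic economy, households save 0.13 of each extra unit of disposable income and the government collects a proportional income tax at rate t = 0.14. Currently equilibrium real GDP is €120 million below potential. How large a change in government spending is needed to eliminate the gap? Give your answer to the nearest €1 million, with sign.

MPC = 1 − MPS = 1 − 0.13 = 0.87.
Spending multiplier = 1/(1 − c(1−t)) = 1/(1 − 0.87×0.86) = 1/0.2518 ≈ 3.971.
Need ΔY = +€120 million, so ΔG = ΔY/k = (+€120 million) × 0.2518 ≈ +€30 million.
The government should increase government spending by €30 million.

+€30 million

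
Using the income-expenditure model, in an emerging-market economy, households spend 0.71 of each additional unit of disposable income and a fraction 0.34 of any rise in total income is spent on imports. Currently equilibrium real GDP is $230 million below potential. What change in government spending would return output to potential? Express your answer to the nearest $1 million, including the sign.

Spending multiplier = 1/(1 − c + m) = 1/(1 − 0.71 + 0.34) = 1/0.63 ≈ 1.587.
Need ΔY = +$230 million, so ΔG = ΔY/k = (+$230 million) × 0.63 ≈ +$145 million.
The government should increase government spending by $145 million.

+$145 million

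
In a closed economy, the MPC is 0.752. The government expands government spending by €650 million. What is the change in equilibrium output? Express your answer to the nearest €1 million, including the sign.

+€2,621 million

Spending multiplier = 1/(1 − MPC) = 1/(1 − 0.752) = 1/0.248 ≈ 4.032.
ΔY = k × ΔG = (+€650 million) / 0.248 ≈ +€2,621 million.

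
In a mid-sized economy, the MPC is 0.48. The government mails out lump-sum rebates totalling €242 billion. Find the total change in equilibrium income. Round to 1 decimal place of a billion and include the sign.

A lump-sum tax change of −€242 billion shifts disposable income by +€242 billion; first-round consumption changes by −c × ΔT = −0.48 × (−€242 billion) = +€116.16 billion.
Expenditure multiplier = 1/(1 − MPC) = 1/(1 − 0.48) = 1/0.52 ≈ 1.923.
The tax multiplier is −c × k ≈ −0.923, so ΔY = k × (−c·ΔT) = (+€116.16 billion) / 0.52 ≈ +€223.4 billion.

+€223.4 billion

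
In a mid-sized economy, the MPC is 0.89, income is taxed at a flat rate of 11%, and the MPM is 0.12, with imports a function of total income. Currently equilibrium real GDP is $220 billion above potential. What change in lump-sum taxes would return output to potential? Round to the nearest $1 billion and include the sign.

+$81 billion

Spending multiplier = 1/(1 − c(1−t) + m) = 1/(1 − 0.89×0.89 + 0.12) = 1/0.3279 ≈ 3.05.
Tax multiplier = −c·k = −0.89/0.3279 ≈ −2.714. Need ΔY = −$220 billion, so ΔT = ΔY/(−c·k) = −(−$220 billion) × 0.3279 / 0.89 ≈ +$81 billion.
The government should raise lump-sum taxes by $81 billion.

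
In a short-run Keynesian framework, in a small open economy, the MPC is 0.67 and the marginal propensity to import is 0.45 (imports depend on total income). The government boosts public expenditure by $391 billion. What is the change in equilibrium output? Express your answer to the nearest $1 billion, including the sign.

+$501 billion

Spending multiplier = 1/(1 − c + m) = 1/(1 − 0.67 + 0.45) = 1/0.78 ≈ 1.282.
ΔY = k × ΔG = (+$391 billion) / 0.78 ≈ +$501 billion.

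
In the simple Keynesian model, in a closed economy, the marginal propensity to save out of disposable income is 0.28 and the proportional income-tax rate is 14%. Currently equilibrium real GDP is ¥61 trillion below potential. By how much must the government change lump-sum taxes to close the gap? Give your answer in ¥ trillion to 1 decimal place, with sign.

−¥32.3 trillion

MPC = 1 − MPS = 1 − 0.28 = 0.72.
Spending multiplier = 1/(1 − c(1−t)) = 1/(1 − 0.72×0.86) = 1/0.3808 ≈ 2.626.
Tax multiplier = −c·k = −0.72/0.3808 ≈ −1.891. Need ΔY = +¥61 trillion, so ΔT = ΔY/(−c·k) = −(+¥61 trillion) × 0.3808 / 0.72 ≈ −¥32.3 trillion.
The government should cut lump-sum taxes by ¥32.3 trillion.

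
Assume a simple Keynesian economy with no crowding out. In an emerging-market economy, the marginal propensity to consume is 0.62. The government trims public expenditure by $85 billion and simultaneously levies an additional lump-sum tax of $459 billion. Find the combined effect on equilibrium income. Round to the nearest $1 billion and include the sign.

−$973 billion

Expenditure multiplier = 1/(1 − MPC) = 1/(1 − 0.62) = 1/0.38 ≈ 2.632.
ΔG contributes k·ΔG = (−$85 billion) / 0.38 ≈ −$223.7 billion.
ΔT of +$459 billion changes first-round spending by −c·ΔT = −$284.58 billion, contributing k·(−c·ΔT) = (−$284.58 billion) / 0.38 ≈ −$748.9 billion.
Net ΔY = k(ΔG − c·ΔT) = (−$369.58 billion) / 0.38 ≈ −$973 billion.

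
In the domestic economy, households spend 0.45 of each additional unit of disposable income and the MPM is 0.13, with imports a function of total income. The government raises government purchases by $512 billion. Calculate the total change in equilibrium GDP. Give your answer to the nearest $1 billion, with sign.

Spending multiplier = 1/(1 − c + m) = 1/(1 − 0.45 + 0.13) = 1/0.68 ≈ 1.471.
ΔY = k × ΔG = (+$512 billion) / 0.68 ≈ +$753 billion.

+$753 billion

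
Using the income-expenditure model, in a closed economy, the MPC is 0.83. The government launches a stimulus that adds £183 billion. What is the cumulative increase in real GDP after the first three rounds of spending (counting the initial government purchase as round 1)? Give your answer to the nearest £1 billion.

Round 1 adds ΔG = £183 billion; each later round is MPC = 0.83 times the previous.
After 3 rounds: 183 + 151.89 + 126.0687 = ΔG·(1 − c^3)/(1 − c) = 183 × (1 − 0.571787)/0.17 ≈ £461 billion.

£461 billion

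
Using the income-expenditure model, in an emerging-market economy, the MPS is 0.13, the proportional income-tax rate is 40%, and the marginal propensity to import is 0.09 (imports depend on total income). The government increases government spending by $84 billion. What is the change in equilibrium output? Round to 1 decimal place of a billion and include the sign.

MPC = 1 − MPS = 1 − 0.13 = 0.87.
Spending multiplier = 1/(1 − c(1−t) + m) = 1/(1 − 0.87×0.6 + 0.09) = 1/0.568 ≈ 1.761.
ΔY = k × ΔG = (+$84 billion) / 0.568 ≈ +$147.9 billion.

+$147.9 billion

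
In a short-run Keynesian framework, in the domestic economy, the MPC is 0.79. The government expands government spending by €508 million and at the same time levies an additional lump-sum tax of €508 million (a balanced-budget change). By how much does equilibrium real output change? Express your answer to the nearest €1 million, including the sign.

+€508 million

Expenditure multiplier = 1/(1 − MPC) = 1/(1 − 0.79) = 1/0.21 ≈ 4.762.
ΔG contributes k·ΔG = (+€508 million) / 0.21 ≈ +€2,419 million.
ΔT of +€508 million changes first-round spending by −c·ΔT = −€401.32 million, contributing k·(−c·ΔT) = (−€401.32 million) / 0.21 ≈ −€1,911 million.
With ΔG = ΔT and no other leakages, the balanced-budget multiplier is 1, so ΔY = ΔG = +€508 million.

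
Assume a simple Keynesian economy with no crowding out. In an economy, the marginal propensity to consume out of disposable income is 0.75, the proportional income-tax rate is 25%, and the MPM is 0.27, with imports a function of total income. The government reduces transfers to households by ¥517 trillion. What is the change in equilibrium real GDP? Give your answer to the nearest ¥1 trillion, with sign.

−¥548 trillion

The transfer change shifts disposable income by −¥517 trillion, so first-round consumption changes by c·ΔTR = 0.75 × (−¥517 trillion) = −¥387.75 trillion.
Expenditure multiplier = 1/(1 − c(1−t) + m) = 1/(1 − 0.75×0.75 + 0.27) = 1/0.7075 ≈ 1.413.
The transfer multiplier is c × k ≈ 1.06, so ΔY = k × (c·ΔTR) = (−¥387.75 trillion) / 0.7075 ≈ −¥548 trillion.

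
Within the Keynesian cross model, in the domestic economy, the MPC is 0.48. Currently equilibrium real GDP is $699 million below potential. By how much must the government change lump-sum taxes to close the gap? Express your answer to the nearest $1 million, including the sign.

−$757 million

Spending multiplier = 1/(1 − MPC) = 1/(1 − 0.48) = 1/0.52 ≈ 1.923.
Tax multiplier = −c·k = −0.48/0.52 ≈ −0.923. Need ΔY = +$699 million, so ΔT = ΔY/(−c·k) = −(+$699 million) × 0.52 / 0.48 ≈ −$757 million.
The government should cut lump-sum taxes by $757 million.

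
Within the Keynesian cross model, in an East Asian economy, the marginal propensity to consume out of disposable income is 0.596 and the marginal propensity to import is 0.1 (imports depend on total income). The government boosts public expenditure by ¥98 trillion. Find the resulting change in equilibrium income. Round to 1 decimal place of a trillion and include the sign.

Spending multiplier = 1/(1 − c + m) = 1/(1 − 0.596 + 0.1) = 1/0.504 ≈ 1.984.
ΔY = k × ΔG = (+¥98 trillion) / 0.504 ≈ +¥194.4 trillion.

+¥194.4 trillion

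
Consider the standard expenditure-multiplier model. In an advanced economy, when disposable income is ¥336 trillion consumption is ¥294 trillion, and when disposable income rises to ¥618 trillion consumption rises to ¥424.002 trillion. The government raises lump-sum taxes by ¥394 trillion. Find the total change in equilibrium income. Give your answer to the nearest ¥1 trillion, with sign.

MPC = ΔC/ΔYd = (424.002 − 294)/(618 − 336) = 130.002/282 = 0.461.
A lump-sum tax change of +¥394 trillion shifts disposable income by −¥394 trillion; first-round consumption changes by −c × ΔT = −0.461 × (+¥394 trillion) = −¥181.634 trillion.
Expenditure multiplier = 1/(1 − MPC) = 1/(1 − 0.461) = 1/0.539 ≈ 1.855.
The tax multiplier is −c × k ≈ −0.855, so ΔY = k × (−c·ΔT) = (−¥181.634 trillion) / 0.539 ≈ −¥337 trillion.

−¥337 trillion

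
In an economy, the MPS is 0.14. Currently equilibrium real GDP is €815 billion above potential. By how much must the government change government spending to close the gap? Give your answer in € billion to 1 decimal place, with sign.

MPC = 1 − MPS = 1 − 0.14 = 0.86.
Spending multiplier = 1/(1 − MPC) = 1/(1 − 0.86) = 1/0.14 ≈ 7.143.
Need ΔY = −€815 billion, so ΔG = ΔY/k = (−€815 billion) × 0.14 = −€114.1 billion.
The government should cut government spending by €114.1 billion.

−€114.1 billion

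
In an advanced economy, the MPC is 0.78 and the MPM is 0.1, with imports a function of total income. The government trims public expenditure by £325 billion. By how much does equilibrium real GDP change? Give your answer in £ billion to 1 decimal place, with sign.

Spending multiplier = 1/(1 − c + m) = 1/(1 − 0.78 + 0.1) = 1/0.32 = 3.125.
ΔY = k × ΔG = (−£325 billion) / 0.32 ≈ −£1,015.6 billion.

−£1,015.6 billion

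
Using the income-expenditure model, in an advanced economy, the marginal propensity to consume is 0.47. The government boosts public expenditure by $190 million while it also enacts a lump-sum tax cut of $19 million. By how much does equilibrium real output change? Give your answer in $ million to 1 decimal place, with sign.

Expenditure multiplier = 1/(1 − MPC) = 1/(1 − 0.47) = 1/0.53 ≈ 1.887.
ΔG contributes k·ΔG = (+$190 million) / 0.53 ≈ +$358.5 million.
ΔT of −$19 million changes first-round spending by −c·ΔT = +$8.93 million, contributing k·(−c·ΔT) = (+$8.93 million) / 0.53 ≈ +$16.8 million.
Net ΔY = k(ΔG − c·ΔT) = (+$198.93 million) / 0.53 ≈ +$375.3 million.

+$375.3 million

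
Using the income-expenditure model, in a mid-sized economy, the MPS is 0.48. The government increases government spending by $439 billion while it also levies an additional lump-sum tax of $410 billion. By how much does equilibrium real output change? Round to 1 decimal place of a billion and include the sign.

+$470.4 billion

MPC = 1 − MPS = 1 − 0.48 = 0.52.
Expenditure multiplier = 1/(1 − MPC) = 1/(1 − 0.52) = 1/0.48 ≈ 2.083.
ΔG contributes k·ΔG = (+$439 billion) / 0.48 ≈ +$914.6 billion.
ΔT of +$410 billion changes first-round spending by −c·ΔT = −$213.2 billion, contributing k·(−c·ΔT) = (−$213.2 billion) / 0.48 ≈ −$444.2 billion.
Net ΔY = k(ΔG − c·ΔT) = (+$225.8 billion) / 0.48 ≈ +$470.4 billion.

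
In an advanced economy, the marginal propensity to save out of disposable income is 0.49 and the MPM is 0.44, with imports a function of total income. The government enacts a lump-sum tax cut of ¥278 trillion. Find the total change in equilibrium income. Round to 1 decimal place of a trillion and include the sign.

MPC = 1 − MPS = 1 − 0.49 = 0.51.
A lump-sum tax change of −¥278 trillion shifts disposable income by +¥278 trillion; first-round consumption changes by −c × ΔT = −0.51 × (−¥278 trillion) = +¥141.78 trillion.
Expenditure multiplier = 1/(1 − c + m) = 1/(1 − 0.51 + 0.44) = 1/0.93 ≈ 1.075.
The tax multiplier is −c × k ≈ −0.548, so ΔY = k × (−c·ΔT) = (+¥141.78 trillion) / 0.93 ≈ +¥152.5 trillion.

+¥152.5 trillion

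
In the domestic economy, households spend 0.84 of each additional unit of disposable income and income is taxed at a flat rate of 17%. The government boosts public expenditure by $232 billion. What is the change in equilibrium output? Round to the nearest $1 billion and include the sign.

Spending multiplier = 1/(1 − c(1−t)) = 1/(1 − 0.84×0.83) = 1/0.3028 ≈ 3.303.
ΔY = k × ΔG = (+$232 billion) / 0.3028 ≈ +$766 billion.

+$766 billion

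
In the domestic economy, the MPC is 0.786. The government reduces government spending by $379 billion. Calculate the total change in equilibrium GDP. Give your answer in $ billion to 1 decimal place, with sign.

Government-spending multiplier = 1/(1 − MPC) = 1/(1 − 0.786) = 1/0.214 ≈ 4.673.
ΔY = k × ΔG = (−$379 billion) / 0.214 ≈ −$1,771 billion.

−$1,771.0 billion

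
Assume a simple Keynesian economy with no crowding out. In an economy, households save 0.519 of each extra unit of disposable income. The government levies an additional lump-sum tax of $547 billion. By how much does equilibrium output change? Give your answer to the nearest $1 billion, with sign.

MPC = 1 − MPS = 1 − 0.519 = 0.481.
A lump-sum tax change of +$547 billion shifts disposable income by −$547 billion; first-round consumption changes by −c × ΔT = −0.481 × (+$547 billion) = −$263.107 billion.
Expenditure multiplier = 1/(1 − MPC) = 1/(1 − 0.481) = 1/0.519 ≈ 1.927.
The tax multiplier is −c × k ≈ −0.927, so ΔY = k × (−c·ΔT) = (−$263.107 billion) / 0.519 ≈ −$507 billion.

−$507 billion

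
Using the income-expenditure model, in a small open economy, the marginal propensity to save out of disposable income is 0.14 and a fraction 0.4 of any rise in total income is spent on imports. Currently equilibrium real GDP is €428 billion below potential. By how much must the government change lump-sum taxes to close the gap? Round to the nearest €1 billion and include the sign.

MPC = 1 − MPS = 1 − 0.14 = 0.86.
Spending multiplier = 1/(1 − c + m) = 1/(1 − 0.86 + 0.4) = 1/0.54 ≈ 1.852.
Tax multiplier = −c·k = −0.86/0.54 ≈ −1.593. Need ΔY = +€428 billion, so ΔT = ΔY/(−c·k) = −(+€428 billion) × 0.54 / 0.86 ≈ −€269 billion.
The government should cut lump-sum taxes by €269 billion.

−€269 billion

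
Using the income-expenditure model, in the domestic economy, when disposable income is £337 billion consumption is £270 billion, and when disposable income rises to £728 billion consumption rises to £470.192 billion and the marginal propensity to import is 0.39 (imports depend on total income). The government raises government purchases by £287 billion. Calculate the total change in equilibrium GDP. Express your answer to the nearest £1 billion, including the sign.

MPC = ΔC/ΔYd = (470.192 − 270)/(728 − 337) = 200.192/391 = 0.512.
Government-spending multiplier = 1/(1 − c + m) = 1/(1 − 0.512 + 0.39) = 1/0.878 ≈ 1.139.
ΔY = k × ΔG = (+£287 billion) / 0.878 ≈ +£327 billion.

+£327 billion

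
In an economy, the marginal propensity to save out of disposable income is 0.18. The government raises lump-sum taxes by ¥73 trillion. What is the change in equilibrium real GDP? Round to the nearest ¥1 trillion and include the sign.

−¥333 trillion

MPC = 1 − MPS = 1 − 0.18 = 0.82.
A lump-sum tax change of +¥73 trillion shifts disposable income by −¥73 trillion; first-round consumption changes by −c × ΔT = −0.82 × (+¥73 trillion) = −¥59.86 trillion.
Expenditure multiplier = 1/(1 − MPC) = 1/(1 − 0.82) = 1/0.18 ≈ 5.556.
The tax multiplier is −c × k ≈ −4.556, so ΔY = k × (−c·ΔT) = (−¥59.86 trillion) / 0.18 ≈ −¥333 trillion.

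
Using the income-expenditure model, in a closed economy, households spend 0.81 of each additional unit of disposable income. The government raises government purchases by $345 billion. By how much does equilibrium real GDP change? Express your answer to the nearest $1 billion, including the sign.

Government-spending multiplier = 1/(1 − MPC) = 1/(1 − 0.81) = 1/0.19 ≈ 5.263.
ΔY = k × ΔG = (+$345 billion) / 0.19 ≈ +$1,816 billion.

+$1,816 billion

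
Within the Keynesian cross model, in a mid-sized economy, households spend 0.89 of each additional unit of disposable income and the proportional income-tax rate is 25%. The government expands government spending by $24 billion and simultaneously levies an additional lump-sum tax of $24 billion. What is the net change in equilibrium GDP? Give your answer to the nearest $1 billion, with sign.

Expenditure multiplier = 1/(1 − c(1−t)) = 1/(1 − 0.89×0.75) = 1/0.3325 ≈ 3.008.
ΔG contributes k·ΔG = (+$24 billion) / 0.3325 ≈ +$72.2 billion.
ΔT of +$24 billion changes first-round spending by −c·ΔT = −$21.36 billion, contributing k·(−c·ΔT) = (−$21.36 billion) / 0.3325 ≈ −$64.2 billion.
Net ΔY = k(ΔG − c·ΔT) = (+$2.64 billion) / 0.3325 ≈ +$8 billion.

+$8 billion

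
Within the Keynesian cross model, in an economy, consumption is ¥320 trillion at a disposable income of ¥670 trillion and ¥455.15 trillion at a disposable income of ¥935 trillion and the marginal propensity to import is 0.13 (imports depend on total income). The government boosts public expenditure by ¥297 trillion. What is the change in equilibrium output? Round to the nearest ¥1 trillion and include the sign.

+¥479 trillion

MPC = ΔC/ΔYd = (455.15 − 320)/(935 − 670) = 135.15/265 = 0.51.
Expenditure multiplier = 1/(1 − c + m) = 1/(1 − 0.51 + 0.13) = 1/0.62 ≈ 1.613.
ΔY = k × ΔG = (+¥297 trillion) / 0.62 ≈ +¥479 trillion.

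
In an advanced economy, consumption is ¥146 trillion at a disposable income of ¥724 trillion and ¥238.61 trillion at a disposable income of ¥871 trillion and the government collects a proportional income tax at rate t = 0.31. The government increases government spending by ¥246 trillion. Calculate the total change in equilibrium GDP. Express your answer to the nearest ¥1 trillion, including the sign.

MPC = ΔC/ΔYd = (238.61 − 146)/(871 − 724) = 92.61/147 = 0.63.
Expenditure multiplier = 1/(1 − c(1−t)) = 1/(1 − 0.63×0.69) = 1/0.5653 ≈ 1.769.
ΔY = k × ΔG = (+¥246 trillion) / 0.5653 ≈ +¥435 trillion.

+¥435 trillion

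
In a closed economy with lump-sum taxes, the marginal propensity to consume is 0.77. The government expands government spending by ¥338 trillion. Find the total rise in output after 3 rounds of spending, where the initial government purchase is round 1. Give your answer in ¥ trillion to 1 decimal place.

¥798.7 trillion

Round 1 adds ΔG = ¥338 trillion; each later round is MPC = 0.77 times the previous.
After 3 rounds: 338 + 260.26 + 200.4002 = ΔG·(1 − c^3)/(1 − c) = 338 × (1 − 0.456533)/0.23 ≈ ¥798.7 trillion.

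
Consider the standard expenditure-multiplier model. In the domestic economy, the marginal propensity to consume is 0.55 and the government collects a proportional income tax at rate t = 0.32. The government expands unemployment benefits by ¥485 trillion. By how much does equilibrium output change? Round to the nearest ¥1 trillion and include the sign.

+¥426 trillion

The transfer change shifts disposable income by +¥485 trillion, so first-round consumption changes by c·ΔTR = 0.55 × (+¥485 trillion) = +¥266.75 trillion.
Expenditure multiplier = 1/(1 − c(1−t)) = 1/(1 − 0.55×0.68) = 1/0.626 ≈ 1.597.
The transfer multiplier is c × k ≈ 0.879, so ΔY = k × (c·ΔTR) = (+¥266.75 trillion) / 0.626 ≈ +¥426 trillion.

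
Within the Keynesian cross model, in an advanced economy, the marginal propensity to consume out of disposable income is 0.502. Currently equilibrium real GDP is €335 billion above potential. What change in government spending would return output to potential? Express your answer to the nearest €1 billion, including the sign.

−€167 billion

Spending multiplier = 1/(1 − MPC) = 1/(1 − 0.502) = 1/0.498 ≈ 2.008.
Need ΔY = −€335 billion, so ΔG = ΔY/k = (−€335 billion) × 0.498 ≈ −€167 billion.
The government should cut government spending by €167 billion.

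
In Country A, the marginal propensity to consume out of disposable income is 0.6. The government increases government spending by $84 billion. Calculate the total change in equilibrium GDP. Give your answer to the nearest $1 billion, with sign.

Expenditure multiplier = 1/(1 − MPC) = 1/(1 − 0.6) = 1/0.4 = 2.5.
ΔY = k × ΔG = (+$84 billion) / 0.4 = +$210 billion.

+$210 billion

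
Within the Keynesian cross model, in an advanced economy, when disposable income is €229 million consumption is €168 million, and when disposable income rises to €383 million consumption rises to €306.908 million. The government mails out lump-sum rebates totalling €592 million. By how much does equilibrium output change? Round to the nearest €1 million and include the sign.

+€5,449 million

MPC = ΔC/ΔYd = (306.908 − 168)/(383 − 229) = 138.908/154 = 0.902.
A lump-sum tax change of −€592 million shifts disposable income by +€592 million; first-round consumption changes by −c × ΔT = −0.902 × (−€592 million) = +€533.984 million.
Expenditure multiplier = 1/(1 − MPC) = 1/(1 − 0.902) = 1/0.098 ≈ 10.204.
The tax multiplier is −c × k ≈ −9.204, so ΔY = k × (−c·ΔT) = (+€533.984 million) / 0.098 ≈ +€5,449 million.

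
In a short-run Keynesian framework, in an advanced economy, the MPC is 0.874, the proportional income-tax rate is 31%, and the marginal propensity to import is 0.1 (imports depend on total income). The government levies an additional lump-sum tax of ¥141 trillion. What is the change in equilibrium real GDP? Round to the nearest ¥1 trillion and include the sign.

A lump-sum tax change of +¥141 trillion shifts disposable income by −¥141 trillion; first-round consumption changes by −c × ΔT = −0.874 × (+¥141 trillion) = −¥123.234 trillion.
Expenditure multiplier = 1/(1 − c(1−t) + m) = 1/(1 − 0.874×0.69 + 0.1) = 1/0.49694 ≈ 2.012.
The tax multiplier is −c × k ≈ −1.759, so ΔY = k × (−c·ΔT) = (−¥123.234 trillion) / 0.49694 ≈ −¥248 trillion.

−¥248 trillion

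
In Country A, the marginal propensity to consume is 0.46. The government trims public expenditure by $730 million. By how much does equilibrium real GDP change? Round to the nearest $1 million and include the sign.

Government-spending multiplier = 1/(1 − MPC) = 1/(1 − 0.46) = 1/0.54 ≈ 1.852.
ΔY = k × ΔG = (−$730 million) / 0.54 ≈ −$1,352 million.

−$1,352 million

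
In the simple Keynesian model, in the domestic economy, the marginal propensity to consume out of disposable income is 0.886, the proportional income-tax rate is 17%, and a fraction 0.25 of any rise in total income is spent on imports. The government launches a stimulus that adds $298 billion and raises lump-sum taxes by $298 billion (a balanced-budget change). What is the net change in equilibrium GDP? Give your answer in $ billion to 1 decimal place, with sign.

Expenditure multiplier = 1/(1 − c(1−t) + m) = 1/(1 − 0.886×0.83 + 0.25) = 1/0.51462 ≈ 1.943.
ΔG contributes k·ΔG = (+$298 billion) / 0.51462 ≈ +$579.1 billion.
ΔT of +$298 billion changes first-round spending by −c·ΔT = −$264.028 billion, contributing k·(−c·ΔT) = (−$264.028 billion) / 0.51462 ≈ −$513.1 billion.
Net ΔY = k(ΔG − c·ΔT) = (+$33.972 billion) / 0.51462 ≈ +$66 billion.

+$66.0 billion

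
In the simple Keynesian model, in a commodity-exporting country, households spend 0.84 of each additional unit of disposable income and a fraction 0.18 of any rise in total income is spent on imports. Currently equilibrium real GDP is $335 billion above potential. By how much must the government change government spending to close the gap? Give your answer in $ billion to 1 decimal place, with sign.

Spending multiplier = 1/(1 − c + m) = 1/(1 − 0.84 + 0.18) = 1/0.34 ≈ 2.941.
Need ΔY = −$335 billion, so ΔG = ΔY/k = (−$335 billion) × 0.34 = −$113.9 billion.
The government should cut government spending by $113.9 billion.

−$113.9 billion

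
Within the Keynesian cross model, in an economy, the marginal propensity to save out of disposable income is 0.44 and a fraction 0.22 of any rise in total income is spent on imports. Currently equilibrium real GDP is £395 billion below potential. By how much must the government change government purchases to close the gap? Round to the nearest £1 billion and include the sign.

MPC = 1 − MPS = 1 − 0.44 = 0.56.
Spending multiplier = 1/(1 − c + m) = 1/(1 − 0.56 + 0.22) = 1/0.66 ≈ 1.515.
Need ΔY = +£395 billion, so ΔG = ΔY/k = (+£395 billion) × 0.66 ≈ +£261 billion.
The government should increase government purchases by £261 billion.

+£261 billion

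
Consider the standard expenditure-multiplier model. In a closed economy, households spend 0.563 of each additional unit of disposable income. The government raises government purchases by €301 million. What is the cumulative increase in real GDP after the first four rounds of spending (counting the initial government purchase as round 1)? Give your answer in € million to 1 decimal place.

€619.6 million

Round 1 adds ΔG = €301 million; each later round is MPC = 0.563 times the previous.
After 4 rounds: 301 + 169.463 + 95.407669 + 53.714517647 = ΔG·(1 − c^4)/(1 − c) = 301 × (1 − 0.100469346961)/0.437 ≈ €619.6 million.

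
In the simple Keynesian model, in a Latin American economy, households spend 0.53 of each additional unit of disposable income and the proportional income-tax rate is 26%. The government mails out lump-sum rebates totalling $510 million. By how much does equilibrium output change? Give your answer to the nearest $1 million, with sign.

+$445 million

A lump-sum tax change of −$510 million shifts disposable income by +$510 million; first-round consumption changes by −c × ΔT = −0.53 × (−$510 million) = +$270.3 million.
Expenditure multiplier = 1/(1 − c(1−t)) = 1/(1 − 0.53×0.74) = 1/0.6078 ≈ 1.645.
The tax multiplier is −c × k ≈ −0.872, so ΔY = k × (−c·ΔT) = (+$270.3 million) / 0.6078 ≈ +$445 million.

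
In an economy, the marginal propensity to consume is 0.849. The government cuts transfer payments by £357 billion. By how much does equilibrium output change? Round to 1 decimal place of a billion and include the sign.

−£2,007.2 billion

The transfer change shifts disposable income by −£357 billion, so first-round consumption changes by c·ΔTR = 0.849 × (−£357 billion) = −£303.093 billion.
Expenditure multiplier = 1/(1 − MPC) = 1/(1 − 0.849) = 1/0.151 ≈ 6.623.
The transfer multiplier is c × k ≈ 5.623, so ΔY = k × (c·ΔTR) = (−£303.093 billion) / 0.151 ≈ −£2,007.2 billion.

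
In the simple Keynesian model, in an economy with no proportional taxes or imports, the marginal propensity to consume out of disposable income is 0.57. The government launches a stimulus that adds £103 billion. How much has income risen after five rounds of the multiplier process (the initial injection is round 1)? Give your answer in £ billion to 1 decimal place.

£225.1 billion

Round 1 adds ΔG = £103 billion; each later round is MPC = 0.57 times the previous.
After 5 rounds: 103 + 58.71 + 33.4647 + 19.074879 + 10.87268103 = ΔG·(1 − c^5)/(1 − c) = 103 × (1 − 0.0601692057)/0.43 ≈ £225.1 billion.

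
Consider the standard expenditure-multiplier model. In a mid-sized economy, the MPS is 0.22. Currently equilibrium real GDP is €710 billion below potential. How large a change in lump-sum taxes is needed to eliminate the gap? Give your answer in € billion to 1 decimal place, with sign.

MPC = 1 − MPS = 1 − 0.22 = 0.78.
Spending multiplier = 1/(1 − MPC) = 1/(1 − 0.78) = 1/0.22 ≈ 4.545.
Tax multiplier = −c·k = −0.78/0.22 ≈ −3.545. Need ΔY = +€710 billion, so ΔT = ΔY/(−c·k) = −(+€710 billion) × 0.22 / 0.78 ≈ −€200.3 billion.
The government should cut lump-sum taxes by €200.3 billion.

−€200.3 billion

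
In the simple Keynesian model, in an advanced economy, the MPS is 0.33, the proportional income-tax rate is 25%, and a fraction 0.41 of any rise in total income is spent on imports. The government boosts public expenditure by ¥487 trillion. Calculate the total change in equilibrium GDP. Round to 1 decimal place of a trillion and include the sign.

+¥536.6 trillion

MPC = 1 − MPS = 1 − 0.33 = 0.67.
Spending multiplier = 1/(1 − c(1−t) + m) = 1/(1 − 0.67×0.75 + 0.41) = 1/0.9075 ≈ 1.102.
ΔY = k × ΔG = (+¥487 trillion) / 0.9075 ≈ +¥536.6 trillion.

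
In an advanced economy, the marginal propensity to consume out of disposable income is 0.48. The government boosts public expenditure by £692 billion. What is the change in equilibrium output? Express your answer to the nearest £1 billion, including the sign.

+£1,331 billion

Government-spending multiplier = 1/(1 − MPC) = 1/(1 − 0.48) = 1/0.52 ≈ 1.923.
ΔY = k × ΔG = (+£692 billion) / 0.52 ≈ +£1,331 billion.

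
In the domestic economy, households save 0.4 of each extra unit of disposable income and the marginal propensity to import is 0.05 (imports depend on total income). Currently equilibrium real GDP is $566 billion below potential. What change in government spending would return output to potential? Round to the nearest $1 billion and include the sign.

+$255 billion

MPC = 1 − MPS = 1 − 0.4 = 0.6.
Spending multiplier = 1/(1 − c + m) = 1/(1 − 0.6 + 0.05) = 1/0.45 ≈ 2.222.
Need ΔY = +$566 billion, so ΔG = ΔY/k = (+$566 billion) × 0.45 ≈ +$255 billion.
The government should increase government spending by $255 billion.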